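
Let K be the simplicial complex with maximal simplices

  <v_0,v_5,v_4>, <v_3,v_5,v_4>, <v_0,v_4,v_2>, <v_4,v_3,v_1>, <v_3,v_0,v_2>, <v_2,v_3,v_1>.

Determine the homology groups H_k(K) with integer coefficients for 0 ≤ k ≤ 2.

We work with the vertex ordering v_0 < v_1 < v_2 < v_3 < v_4 < v_5. The simplices of K, each written with vertices in increasing order, are:

  0-simplices (6): [v_0], [v_1], [v_2], [v_3], [v_4], [v_5]
  1-simplices (12): [v_0,v_2], [v_0,v_3], [v_0,v_4], [v_0,v_5], [v_1,v_2], [v_1,v_3], [v_1,v_4], [v_2,v_3], [v_2,v_4], [v_3,v_4], [v_3,v_5], [v_4,v_5]
  2-simplices (6): [v_0,v_2,v_3], [v_0,v_2,v_4], [v_0,v_4,v_5], [v_1,v_2,v_3], [v_1,v_3,v_4], [v_3,v_4,v_5]

Hence C_0 ≅ Z^6, C_1 ≅ Z^12, C_2 ≅ Z^6.

Boundary ∂_1: C_1 → C_0 sends each edge [p,q] (with p < q) to q − p. For instance
  ∂[v_3,v_5] = [v_5] − [v_3].
This gives a 6×12 integer matrix of rank 5; reducing to Smith normal form yields diagonal entries (1,1,1,1,1).

The boundary map ∂_2: C_2 → C_1 sends each 2-simplex [p,q,r] to [q,r] − [p,r] + [p,q]. For instance
  ∂[v_0,v_2,v_3] = [v_2,v_3] − [v_0,v_3] + [v_0,v_2],
  ∂[v_0,v_2,v_4] = [v_2,v_4] − [v_0,v_4] + [v_0,v_2].
As a 12×6 matrix over Z this has rank 6, with invariant factors (1,1,1,1,1,1).

Now H_k = ker ∂_k / im ∂_{k+1}, so:

  H_0: rank C_0 − rank ∂_1 = 6 − 5 = 1, and the invariant factors of ∂_1 are all 1, so H_0 ≅ Z.
  H_1: rank ker ∂_1 − rank ∂_2 = (12 − 5) − 6 = 1, and the invariant factors of ∂_2 are all 1, so H_1 ≅ Z.
  H_2: rank ker ∂_2 − rank ∂_3 = (6 − 6) − 0 = 0, and there is no ∂_3, so H_2 ≅ 0.

H_0 = Z,  H_1 = Z,  H_2 = 0.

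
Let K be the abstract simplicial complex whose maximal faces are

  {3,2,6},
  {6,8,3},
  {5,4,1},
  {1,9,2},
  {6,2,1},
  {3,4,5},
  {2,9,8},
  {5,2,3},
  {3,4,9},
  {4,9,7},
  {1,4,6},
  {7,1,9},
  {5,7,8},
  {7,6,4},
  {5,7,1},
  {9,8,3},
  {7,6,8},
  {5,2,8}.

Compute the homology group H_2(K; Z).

H_2 ≅ 0.

K has 9 vertices, 27 edges, 18 triangles.
rank ∂_2 = 18, rank ∂_3 = 0 ⇒ b_2 = 18 − 18 − 0 = 0. So H_2 = 0.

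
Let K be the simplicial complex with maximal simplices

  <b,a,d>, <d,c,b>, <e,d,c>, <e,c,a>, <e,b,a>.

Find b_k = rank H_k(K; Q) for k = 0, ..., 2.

Take the total order a < b < c < d < e on the vertex set. Then K (dimension 2) consists of the simplices:

  0-simplices (5): a, b, c, d, e
  1-simplices (10): ab, ac, ad, ae, bc, bd, be, cd, ce, de
  2-simplices (5): abd, abe, ace, bcd, cde

giving chain groups C_0 ≅ Z^5, C_1 ≅ Z^10, C_2 ≅ Z^5.

Boundary ∂_1: C_1 → C_0 maps an edge to its endpoints' difference, ∂[p,q] = q − p. For instance
  ∂cd = d − c.
This gives a 5×10 integer matrix of rank 4; reducing to Smith normal form yields diagonal entries (1,1,1,1).

Boundary ∂_2: C_2 → C_1 acts by ∂[p,q,r] = [q,r] − [p,r] + [p,q]. For instance
  ∂cde = de − ce + cd,
  ∂bcd = cd − bd + bc.
The resulting 10×5 matrix has rank 5, and its Smith normal form has invariant factors (1,1,1,1,1).

Computing H_k = (kernel of ∂_k) / (image of ∂_{k+1}):

  H_0: rank C_0 − rank ∂_1 = 5 − 4 = 1, and the invariant factors of ∂_1 are all 1, so H_0 ≅ Z.
  H_1: rank ker ∂_1 − rank ∂_2 = (10 − 4) − 5 = 1, and the invariant factors of ∂_2 are all 1, so H_1 ≅ Z.
  H_2: rank ker ∂_2 − rank ∂_3 = (5 − 5) − 0 = 0, and there is no ∂_3, so H_2 ≅ 0.

As a check, the Euler characteristic is 5 − 10 + 5 = 0, which agrees with 1 − 1 + 0 = 0.

Hence the Betti numbers are b_0 = 1, b_1 = 1, b_2 = 0.

b_0 = 1, b_1 = 1, b_2 = 0.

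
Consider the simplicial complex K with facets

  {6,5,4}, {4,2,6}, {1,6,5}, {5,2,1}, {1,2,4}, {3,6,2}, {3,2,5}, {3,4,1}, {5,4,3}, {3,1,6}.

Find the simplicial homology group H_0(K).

H_0 ≅ Z.

We work with the vertex ordering 1 < 2 < 3 < 4 < 5 < 6. The simplices of K, each written with vertices in increasing order, are:

  0-simplices (6): [1], [2], [3], [4], [5], [6]
  1-simplices (15): [1,2], [1,3], [1,4], [1,5], [1,6], [2,3], [2,4], [2,5], [2,6], [3,4], [3,5], [3,6], [4,5], [4,6], [5,6]
  2-simplices (10): [1,2,4], [1,2,5], [1,3,4], [1,3,6], [1,5,6], [2,3,5], [2,3,6], [2,4,6], [3,4,5], [4,5,6]

giving chain groups C_0 ≅ Z^6, C_1 ≅ Z^15, C_2 ≅ Z^10.

Boundary ∂_1: C_1 → C_0 maps an edge to its endpoints' difference, ∂[p,q] = q − p.
This gives a 6×15 integer matrix of rank 5; reducing to Smith normal form yields diagonal entries (1,1,1,1,1).

∂_2: C_2 → C_1 acts by ∂[p,q,r] = [q,r] − [p,r] + [p,q]. For instance
  ∂[4,5,6] = [5,6] − [4,6] + [4,5],
  ∂[1,2,5] = [2,5] − [1,5] + [1,2].
This gives a 15×10 integer matrix of rank 10; reducing to Smith normal form yields diagonal entries (1,1,1,1,1,1,1,1,1,2).

From H_k ≅ ker(∂_k) / im(∂_{k+1}) we obtain:

  H_0: rank C_0 − rank ∂_1 = 6 − 5 = 1, and the invariant factors of ∂_1 are all 1, so H_0 = Z.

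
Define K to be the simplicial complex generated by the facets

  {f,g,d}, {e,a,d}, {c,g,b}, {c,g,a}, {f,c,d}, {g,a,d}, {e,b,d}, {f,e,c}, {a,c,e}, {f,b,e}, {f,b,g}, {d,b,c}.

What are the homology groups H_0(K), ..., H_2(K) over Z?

H_0 ≅ Z,  H_1 ≅ Z/2,  H_2 = 0.

K has 7 vertices, 18 edges, 12 triangles.
rank ∂_0 = 0, rank ∂_1 = 6 ⇒ b_0 = 7 − 0 − 6 = 1; all invariant factors of ∂_1 are 1 so no torsion. So H_0 = Z.
rank ∂_1 = 6, rank ∂_2 = 12 ⇒ b_1 = 18 − 6 − 12 = 0; ∂_2 has invariant factor(s) [2] giving torsion. So H_1 = Z/2.
rank ∂_2 = 12, rank ∂_3 = 0 ⇒ b_2 = 12 − 12 − 0 = 0. So H_2 = 0.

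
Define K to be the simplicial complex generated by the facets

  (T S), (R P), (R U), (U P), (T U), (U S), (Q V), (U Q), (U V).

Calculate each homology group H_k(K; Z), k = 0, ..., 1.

H_0 ≅ Z,  H_1 ≅ Z^3.

Fix the vertex order P < Q < R < S < T < U < V and write every simplex with vertices in increasing order. Then dim K = 1 and the simplices of K are:

  0-simplices (7): P, Q, R, S, T, U, V
  1-simplices (9): PR, PU, QU, QV, RU, ST, SU, TU, UV

giving chain groups C_0 ≅ Z^7, C_1 ≅ Z^9.

The boundary map ∂_1: C_1 → C_0 is given by ∂[p,q] = [q] − [p]. For instance
  ∂ST = T − S.
As a 7×9 matrix over Z this has rank 6, with invariant factors (1,1,1,1,1,1).

From H_k ≅ ker(∂_k) / im(∂_{k+1}) we obtain:

  H_0: rank C_0 − rank ∂_1 = 7 − 6 = 1, and the invariant factors of ∂_1 are all 1, so H_0 = Z.
  H_1: rank ker ∂_1 − rank ∂_2 = (9 − 6) − 0 = 3, and there is no ∂_2, so H_1 = Z^3.

As a check, the Euler characteristic is 7 − 9 = -2, which agrees with 1 − 3 = -2.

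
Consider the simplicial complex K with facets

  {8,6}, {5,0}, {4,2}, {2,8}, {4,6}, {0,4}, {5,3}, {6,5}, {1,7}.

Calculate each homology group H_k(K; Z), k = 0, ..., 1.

Order the vertices as 0 < 1 < 2 < 3 < 4 < 5 < 6 < 7 < 8. Listing each simplex with vertices in this order, K has dimension 1 with simplices:

  0-simplices (9): [0], [1], [2], [3], [4], [5], [6], [7], [8]
  1-simplices (9): [0,4], [0,5], [1,7], [2,4], [2,8], [3,5], [4,6], [5,6], [6,8]

Hence C_0 ≅ Z^9, C_1 ≅ Z^9.

The boundary map ∂_1: C_1 → C_0 is given by ∂[p,q] = [q] − [p].
The resulting 9×9 matrix has rank 7, and its Smith normal form has invariant factors (1,1,1,1,1,1,1).

Computing H_k = (kernel of ∂_k) / (image of ∂_{k+1}):

  H_0: rank C_0 − rank ∂_1 = 9 − 7 = 2, and the invariant factors of ∂_1 are all 1, so H_0 = Z^2.
  H_1: rank ker ∂_1 − rank ∂_2 = (9 − 7) − 0 = 2, and there is no ∂_2, so H_1 = Z^2.

As a check, the Euler characteristic is 9 − 9 = 0, which agrees with 2 − 2 = 0.

H_0 ≅ Z^2,  H_1 ≅ Z^2.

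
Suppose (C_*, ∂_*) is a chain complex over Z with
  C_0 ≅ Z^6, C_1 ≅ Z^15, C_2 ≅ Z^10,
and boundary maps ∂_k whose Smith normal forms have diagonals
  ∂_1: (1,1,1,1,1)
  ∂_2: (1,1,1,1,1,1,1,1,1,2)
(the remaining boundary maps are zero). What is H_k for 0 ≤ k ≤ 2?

H_0: b_0 = 6 − 0 − 5 = 1; torsion from ∂_1 factors > 1: none. So H_0 ≅ Z.
H_1: b_1 = 15 − 5 − 10 = 0; torsion from ∂_2 factors > 1: [2]. So H_1 ≅ Z/2Z.
H_2: b_2 = 10 − 10 − 0 = 0; torsion from ∂_3 factors > 1: none. So H_2 ≅ 0.

H_0 ≅ Z,  H_1 ≅ Z/2Z,  H_2 = 0.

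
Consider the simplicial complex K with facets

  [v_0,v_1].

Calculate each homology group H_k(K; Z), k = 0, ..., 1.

Take the total order v_0 < v_1 on the vertex set. Then K (dimension 1) consists of the simplices:

  0-simplices (2): [v_0], [v_1]
  1-simplices (1): [v_0,v_1]

Hence C_0 ≅ Z^2, C_1 ≅ Z^1.

Boundary ∂_1: C_1 → C_0 sends each edge [p,q] (with p < q) to q − p.
As a 2×1 matrix over Z this has rank 1, with invariant factors (1).

Now H_k = ker ∂_k / im ∂_{k+1}, so:

  H_0: rank C_0 − rank ∂_1 = 2 − 1 = 1, and the invariant factors of ∂_1 are all 1, so H_0 ≅ Z.
  H_1: rank ker ∂_1 − rank ∂_2 = (1 − 1) − 0 = 0, and there is no ∂_2, so H_1 ≅ 0.

As a check, the Euler characteristic is 2 − 1 = 1, which agrees with 1 − 0 = 1.

H_0 = Z,  H_1 = 0.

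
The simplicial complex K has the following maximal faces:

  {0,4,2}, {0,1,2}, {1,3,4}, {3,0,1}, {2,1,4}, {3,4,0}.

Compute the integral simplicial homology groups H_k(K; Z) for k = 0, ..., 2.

H_0 = Z,  H_1 = 0,  H_2 = Z.

Fix the vertex order 0 < 1 < 2 < 3 < 4 and write every simplex with vertices in increasing order. Then dim K = 2 and the simplices of K are:

  0-simplices (5): [0], [1], [2], [3], [4]
  1-simplices (9): [0,1], [0,2], [0,3], [0,4], [1,2], [1,3], [1,4], [2,4], [3,4]
  2-simplices (6): [0,1,2], [0,1,3], [0,2,4], [0,3,4], [1,2,4], [1,3,4]

giving chain groups C_0 ≅ Z^5, C_1 ≅ Z^9, C_2 ≅ Z^6.

∂_1: C_1 → C_0 sends each edge [p,q] (with p < q) to q − p.
The 5×9 boundary matrix has rank 4 and Smith normal form diag(1,1,1,1).

Boundary ∂_2: C_2 → C_1 sends each 2-simplex [p,q,r] to [q,r] − [p,r] + [p,q]. For instance
  ∂[0,1,2] = [1,2] − [0,2] + [0,1],
  ∂[1,3,4] = [3,4] − [1,4] + [1,3].
As a 9×6 matrix over Z this has rank 5, with invariant factors (1,1,1,1,1).

Computing H_k = (kernel of ∂_k) / (image of ∂_{k+1}):

  H_0: rank C_0 − rank ∂_1 = 5 − 4 = 1, and the invariant factors of ∂_1 are all 1, so H_0 ≅ Z.
  H_1: rank ker ∂_1 − rank ∂_2 = (9 − 4) − 5 = 0, and the invariant factors of ∂_2 are all 1, so H_1 ≅ 0.
  H_2: rank ker ∂_2 − rank ∂_3 = (6 − 5) − 0 = 1, and there is no ∂_3, so H_2 ≅ Z.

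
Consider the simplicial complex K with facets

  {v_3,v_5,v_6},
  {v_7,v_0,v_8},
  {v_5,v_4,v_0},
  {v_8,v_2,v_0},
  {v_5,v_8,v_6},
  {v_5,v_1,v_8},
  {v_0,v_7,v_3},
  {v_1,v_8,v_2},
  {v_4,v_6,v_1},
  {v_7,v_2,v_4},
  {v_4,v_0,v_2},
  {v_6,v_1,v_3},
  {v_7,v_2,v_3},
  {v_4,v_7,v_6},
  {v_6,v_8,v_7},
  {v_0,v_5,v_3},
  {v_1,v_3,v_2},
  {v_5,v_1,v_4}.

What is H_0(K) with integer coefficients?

H_0 = Z.

We work with the vertex ordering v_0 < v_1 < v_2 < v_3 < v_4 < v_5 < v_6 < v_7 < v_8. The simplices of K, each written with vertices in increasing order, are:

  0-simplices (9): [v_0], [v_1], [v_2], [v_3], [v_4], [v_5], [v_6], [v_7], [v_8]
  1-simplices (27): (27 of them)
  2-simplices (18): (18 of them)

Hence C_0 ≅ Z^9, C_1 ≅ Z^27, C_2 ≅ Z^18.

∂_1: C_1 → C_0 sends each edge [p,q] (with p < q) to q − p. For instance
  ∂[v_1,v_8] = [v_8] − [v_1].
This gives a 9×27 integer matrix of rank 8; reducing to Smith normal form yields diagonal entries (1,1,1,1,1,1,1,1).

Boundary ∂_2: C_2 → C_1 acts by ∂[p,q,r] = [q,r] − [p,r] + [p,q]. For instance
  ∂[v_1,v_5,v_8] = [v_5,v_8] − [v_1,v_8] + [v_1,v_5],
  ∂[v_0,v_2,v_4] = [v_2,v_4] − [v_0,v_4] + [v_0,v_2].
The resulting 27×18 matrix has rank 18, and its Smith normal form has invariant factors (1,1,1,1,1,1,1,1,1,1,1,1,1,1,1,1,1,2).

From H_k ≅ ker(∂_k) / im(∂_{k+1}) we obtain:

  H_0: rank C_0 − rank ∂_1 = 9 − 8 = 1, and the invariant factors of ∂_1 are all 1, so H_0 ≅ Z.

(K is a triangulation of the Klein bottle.)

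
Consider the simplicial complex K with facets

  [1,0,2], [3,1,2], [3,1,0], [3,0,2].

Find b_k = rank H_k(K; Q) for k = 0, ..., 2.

b_0 = 1, b_1 = 0, b_2 = 1.

Order the vertices as 0 < 1 < 2 < 3. Listing each simplex with vertices in this order, K has dimension 2 with simplices:

  0-simplices (4): [0], [1], [2], [3]
  1-simplices (6): [0,1], [0,2], [0,3], [1,2], [1,3], [2,3]
  2-simplices (4): [0,1,2], [0,1,3], [0,2,3], [1,2,3]

Hence C_0 ≅ Z^4, C_1 ≅ Z^6, C_2 ≅ Z^4.

∂_1: C_1 → C_0 sends each edge [p,q] (with p < q) to q − p.
The 4×6 boundary matrix has rank 3 and Smith normal form diag(1,1,1).

∂_2: C_2 → C_1 sends each 2-simplex [p,q,r] to [q,r] − [p,r] + [p,q]. For instance
  ∂[0,1,3] = [1,3] − [0,3] + [0,1],
  ∂[1,2,3] = [2,3] − [1,3] + [1,2].
As a 6×4 matrix over Z this has rank 3, with invariant factors (1,1,1).

Reading off H_k = ker ∂_k / im ∂_{k+1}:

  H_0: rank C_0 − rank ∂_1 = 4 − 3 = 1, and the invariant factors of ∂_1 are all 1, so H_0 = Z.
  H_1: rank ker ∂_1 − rank ∂_2 = (6 − 3) − 3 = 0, and the invariant factors of ∂_2 are all 1, so H_1 = 0.
  H_2: rank ker ∂_2 − rank ∂_3 = (4 − 3) − 0 = 1, and there is no ∂_3, so H_2 = Z.

(K is a triangulation of the 2-sphere S^2.)

Hence the Betti numbers are b_0 = 1, b_1 = 0, b_2 = 1.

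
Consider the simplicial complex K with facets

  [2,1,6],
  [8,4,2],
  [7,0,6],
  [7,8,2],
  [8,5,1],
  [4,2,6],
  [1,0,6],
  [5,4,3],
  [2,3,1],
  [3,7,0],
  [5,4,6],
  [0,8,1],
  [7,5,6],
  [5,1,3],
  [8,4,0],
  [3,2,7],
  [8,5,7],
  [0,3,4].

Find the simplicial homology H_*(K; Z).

Take the total order 0 < 1 < 2 < 3 < 4 < 5 < 6 < 7 < 8 on the vertex set. Then K (dimension 2) consists of the simplices:

  0-simplices (9): [0], [1], [2], [3], [4], [5], [6], [7], [8]
  1-simplices (27): (27 of them)
  2-simplices (18): [0,1,6], [0,1,8], [0,3,4], [0,3,7], [0,4,8], [0,6,7], [1,2,3], [1,2,6], [1,3,5], [1,5,8], [2,3,7], [2,4,6], [2,4,8], [2,7,8], [3,4,5], [4,5,6], [5,6,7], [5,7,8]

Hence C_0 ≅ Z^9, C_1 ≅ Z^27, C_2 ≅ Z^18.

∂_1: C_1 → C_0 is given by ∂[p,q] = [q] − [p].
As a 9×27 matrix over Z this has rank 8, with invariant factors (1,1,1,1,1,1,1,1).

The boundary map ∂_2: C_2 → C_1 maps a triangle to the signed sum of its edges. For instance
  ∂[2,3,7] = [3,7] − [2,7] + [2,3],
  ∂[0,1,6] = [1,6] − [0,6] + [0,1].
This gives a 27×18 integer matrix of rank 17; reducing to Smith normal form yields diagonal entries (1,1,1,1,1,1,1,1,1,1,1,1,1,1,1,1,1).

Computing H_k = (kernel of ∂_k) / (image of ∂_{k+1}):

  H_0: rank C_0 − rank ∂_1 = 9 − 8 = 1, and the invariant factors of ∂_1 are all 1, so H_0 ≅ Z.
  H_1: rank ker ∂_1 − rank ∂_2 = (27 − 8) − 17 = 2, and the invariant factors of ∂_2 are all 1, so H_1 ≅ Z^2.
  H_2: rank ker ∂_2 − rank ∂_3 = (18 − 17) − 0 = 1, and there is no ∂_3, so H_2 ≅ Z.

H_0 = Z,  H_1 = Z^2,  H_2 = Z.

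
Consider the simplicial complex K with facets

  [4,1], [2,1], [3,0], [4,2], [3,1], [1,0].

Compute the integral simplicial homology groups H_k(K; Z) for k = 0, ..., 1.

Order the vertices as 0 < 1 < 2 < 3 < 4. Listing each simplex with vertices in this order, K has dimension 1 with simplices:

  0-simplices (5): [0], [1], [2], [3], [4]
  1-simplices (6): [0,1], [0,3], [1,2], [1,3], [1,4], [2,4]

Hence C_0 ≅ Z^5, C_1 ≅ Z^6.

Boundary ∂_1: C_1 → C_0 sends each edge [p,q] (with p < q) to q − p. For instance
  ∂[0,3] = [3] − [0].
This gives a 5×6 integer matrix of rank 4; reducing to Smith normal form yields diagonal entries (1,1,1,1).

From H_k ≅ ker(∂_k) / im(∂_{k+1}) we obtain:

  H_0: rank C_0 − rank ∂_1 = 5 − 4 = 1, and the invariant factors of ∂_1 are all 1, so H_0 ≅ Z.
  H_1: rank ker ∂_1 − rank ∂_2 = (6 − 4) − 0 = 2, and there is no ∂_2, so H_1 ≅ Z^2.

As a check, the Euler characteristic is 5 − 6 = -1, which agrees with 1 − 2 = -1.
(K is a triangulation of a wedge of 2 circles.)

H_0 ≅ Z,  H_1 ≅ Z^2.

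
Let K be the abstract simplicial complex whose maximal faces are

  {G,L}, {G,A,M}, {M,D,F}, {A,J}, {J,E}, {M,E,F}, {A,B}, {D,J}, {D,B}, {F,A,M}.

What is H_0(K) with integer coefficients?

Order the vertices as A < B < D < E < F < G < J < L < M. Listing each simplex with vertices in this order, K has dimension 2 with simplices:

  0-simplices (9): A, B, D, E, F, G, J, L, M
  1-simplices (15): AB, AF, AG, AJ, AM, BD, DF, DJ, DM, EF, EJ, EM, FM, GL, GM
  2-simplices (4): AFM, AGM, DFM, EFM

so the chain groups are C_0 ≅ Z^9, C_1 ≅ Z^15, C_2 ≅ Z^4.

∂_1: C_1 → C_0 is given by ∂[p,q] = [q] − [p]. For instance
  ∂AB = B − A.
This gives a 9×15 integer matrix of rank 8; reducing to Smith normal form yields diagonal entries (1,1,1,1,1,1,1,1).

Boundary ∂_2: C_2 → C_1 sends each 2-simplex [p,q,r] to [q,r] − [p,r] + [p,q]. For instance
  ∂EFM = FM − EM + EF,
  ∂AGM = GM − AM + AG.
The 15×4 boundary matrix has rank 4 and Smith normal form diag(1,1,1,1).

Computing H_k = (kernel of ∂_k) / (image of ∂_{k+1}):

  H_0: rank C_0 − rank ∂_1 = 9 − 8 = 1, and the invariant factors of ∂_1 are all 1, so H_0 ≅ Z.

H_0 = Z.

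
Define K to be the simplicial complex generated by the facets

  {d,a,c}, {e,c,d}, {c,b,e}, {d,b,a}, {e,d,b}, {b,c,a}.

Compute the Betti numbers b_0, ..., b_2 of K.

b_0 = 1, b_1 = 0, b_2 = 1.

We work with the vertex ordering a < b < c < d < e. The simplices of K, each written with vertices in increasing order, are:

  0-simplices (5): a, b, c, d, e
  1-simplices (9): ab, ac, ad, bc, bd, be, cd, ce, de
  2-simplices (6): abc, abd, acd, bce, bde, cde

giving chain groups C_0 ≅ Z^5, C_1 ≅ Z^9, C_2 ≅ Z^6.

∂_1: C_1 → C_0 maps an edge to its endpoints' difference, ∂[p,q] = q − p. For instance
  ∂bc = c − b.
As a 5×9 matrix over Z this has rank 4, with invariant factors (1,1,1,1).

∂_2: C_2 → C_1 sends each 2-simplex [p,q,r] to [q,r] − [p,r] + [p,q]. For instance
  ∂bde = de − be + bd,
  ∂acd = cd − ad + ac.
This gives a 9×6 integer matrix of rank 5; reducing to Smith normal form yields diagonal entries (1,1,1,1,1).

Now H_k = ker ∂_k / im ∂_{k+1}, so:

  H_0: rank C_0 − rank ∂_1 = 5 − 4 = 1, and the invariant factors of ∂_1 are all 1, so H_0 ≅ Z.
  H_1: rank ker ∂_1 − rank ∂_2 = (9 − 4) − 5 = 0, and the invariant factors of ∂_2 are all 1, so H_1 ≅ 0.
  H_2: rank ker ∂_2 − rank ∂_3 = (6 − 5) − 0 = 1, and there is no ∂_3, so H_2 ≅ Z.

As a check, the Euler characteristic is 5 − 9 + 6 = 2, which agrees with 1 − 0 + 1 = 2.

Hence the Betti numbers are b_0 = 1, b_1 = 0, b_2 = 1.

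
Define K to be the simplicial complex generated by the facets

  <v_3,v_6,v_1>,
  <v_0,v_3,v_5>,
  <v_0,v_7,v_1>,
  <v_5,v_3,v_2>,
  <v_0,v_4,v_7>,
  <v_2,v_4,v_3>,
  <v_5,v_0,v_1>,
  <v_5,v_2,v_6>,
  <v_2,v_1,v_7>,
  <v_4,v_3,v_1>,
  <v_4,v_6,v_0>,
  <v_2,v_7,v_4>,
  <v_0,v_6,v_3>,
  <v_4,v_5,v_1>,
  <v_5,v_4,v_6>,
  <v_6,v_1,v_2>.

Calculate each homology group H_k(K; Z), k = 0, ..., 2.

H_0 = Z,  H_1 = Z^2,  H_2 = Z.

We work with the vertex ordering v_0 < v_1 < v_2 < v_3 < v_4 < v_5 < v_6 < v_7. The simplices of K, each written with vertices in increasing order, are:

  0-simplices (8): [v_0], [v_1], [v_2], [v_3], [v_4], [v_5], [v_6], [v_7]
  1-simplices (24): (24 of them)
  2-simplices (16): (16 of them)

giving chain groups C_0 ≅ Z^8, C_1 ≅ Z^24, C_2 ≅ Z^16.

Boundary ∂_1: C_1 → C_0 sends each edge [p,q] (with p < q) to q − p. For instance
  ∂[v_1,v_5] = [v_5] − [v_1].
The resulting 8×24 matrix has rank 7, and its Smith normal form has invariant factors (1,1,1,1,1,1,1).

Boundary ∂_2: C_2 → C_1 sends each 2-simplex [p,q,r] to [q,r] − [p,r] + [p,q]. For instance
  ∂[v_2,v_5,v_6] = [v_5,v_6] − [v_2,v_6] + [v_2,v_5],
  ∂[v_1,v_2,v_6] = [v_2,v_6] − [v_1,v_6] + [v_1,v_2].
This gives a 24×16 integer matrix of rank 15; reducing to Smith normal form yields diagonal entries (1,1,1,1,1,1,1,1,1,1,1,1,1,1,1).

Reading off H_k = ker ∂_k / im ∂_{k+1}:

  H_0: rank C_0 − rank ∂_1 = 8 − 7 = 1, and the invariant factors of ∂_1 are all 1, so H_0 = Z.
  H_1: rank ker ∂_1 − rank ∂_2 = (24 − 7) − 15 = 2, and the invariant factors of ∂_2 are all 1, so H_1 = Z^2.
  H_2: rank ker ∂_2 − rank ∂_3 = (16 − 15) − 0 = 1, and there is no ∂_3, so H_2 = Z.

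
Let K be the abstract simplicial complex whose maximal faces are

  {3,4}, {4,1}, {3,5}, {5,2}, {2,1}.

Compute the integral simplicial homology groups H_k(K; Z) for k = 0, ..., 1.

Take the total order 1 < 2 < 3 < 4 < 5 on the vertex set. Then K (dimension 1) consists of the simplices:

  0-simplices (5): [1], [2], [3], [4], [5]
  1-simplices (5): [1,2], [1,4], [2,5], [3,4], [3,5]

so the chain groups are C_0 ≅ Z^5, C_1 ≅ Z^5.

The boundary map ∂_1: C_1 → C_0 sends each edge [p,q] (with p < q) to q − p. For instance
  ∂[3,4] = [4] − [3].
This gives a 5×5 integer matrix of rank 4; reducing to Smith normal form yields diagonal entries (1,1,1,1).

Reading off H_k = ker ∂_k / im ∂_{k+1}:

  H_0: rank C_0 − rank ∂_1 = 5 − 4 = 1, and the invariant factors of ∂_1 are all 1, so H_0 = Z.
  H_1: rank ker ∂_1 − rank ∂_2 = (5 − 4) − 0 = 1, and there is no ∂_2, so H_1 = Z.

As a check, the Euler characteristic is 5 − 5 = 0, which agrees with 1 − 1 = 0.
(K is a triangulation of the circle S^1.)

H_0 = Z,  H_1 = Z.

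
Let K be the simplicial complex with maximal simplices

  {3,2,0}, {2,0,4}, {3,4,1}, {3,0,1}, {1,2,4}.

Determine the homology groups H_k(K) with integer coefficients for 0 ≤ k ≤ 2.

We work with the vertex ordering 0 < 1 < 2 < 3 < 4. The simplices of K, each written with vertices in increasing order, are:

  0-simplices (5): [0], [1], [2], [3], [4]
  1-simplices (10): [0,1], [0,2], [0,3], [0,4], [1,2], [1,3], [1,4], [2,3], [2,4], [3,4]
  2-simplices (5): [0,1,3], [0,2,3], [0,2,4], [1,2,4], [1,3,4]

so the chain groups are C_0 ≅ Z^5, C_1 ≅ Z^10, C_2 ≅ Z^5.

Boundary ∂_1: C_1 → C_0 sends each edge [p,q] (with p < q) to q − p. For instance
  ∂[2,4] = [4] − [2].
The resulting 5×10 matrix has rank 4, and its Smith normal form has invariant factors (1,1,1,1).

The boundary map ∂_2: C_2 → C_1 maps a triangle to the signed sum of its edges. For instance
  ∂[1,3,4] = [3,4] − [1,4] + [1,3],
  ∂[0,2,3] = [2,3] − [0,3] + [0,2].
As a 10×5 matrix over Z this has rank 5, with invariant factors (1,1,1,1,1).

Computing H_k = (kernel of ∂_k) / (image of ∂_{k+1}):

  H_0: rank C_0 − rank ∂_1 = 5 − 4 = 1, and the invariant factors of ∂_1 are all 1, so H_0 ≅ Z.
  H_1: rank ker ∂_1 − rank ∂_2 = (10 − 4) − 5 = 1, and the invariant factors of ∂_2 are all 1, so H_1 ≅ Z.
  H_2: rank ker ∂_2 − rank ∂_3 = (5 − 5) − 0 = 0, and there is no ∂_3, so H_2 ≅ 0.

As a check, the Euler characteristic is 5 − 10 + 5 = 0, which agrees with 1 − 1 + 0 = 0.

H_0 ≅ Z,  H_1 ≅ Z,  H_2 = 0.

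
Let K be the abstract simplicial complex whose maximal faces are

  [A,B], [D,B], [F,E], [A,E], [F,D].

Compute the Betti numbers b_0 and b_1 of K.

b_0 = 1, b_1 = 1.

Order the vertices as A < B < D < E < F. Listing each simplex with vertices in this order, K has dimension 1 with simplices:

  0-simplices (5): A, B, D, E, F
  1-simplices (5): AB, AE, BD, DF, EF

so the chain groups are C_0 ≅ Z^5, C_1 ≅ Z^5.

Boundary ∂_1: C_1 → C_0 is given by ∂[p,q] = [q] − [p].
The resulting 5×5 matrix has rank 4, and its Smith normal form has invariant factors (1,1,1,1).

From H_k ≅ ker(∂_k) / im(∂_{k+1}) we obtain:

  H_0: rank C_0 − rank ∂_1 = 5 − 4 = 1, and the invariant factors of ∂_1 are all 1, so H_0 ≅ Z.
  H_1: rank ker ∂_1 − rank ∂_2 = (5 − 4) − 0 = 1, and there is no ∂_2, so H_1 ≅ Z.

As a check, the Euler characteristic is 5 − 5 = 0, which agrees with 1 − 1 = 0.

Hence the Betti numbers are b_0 = 1, b_1 = 1.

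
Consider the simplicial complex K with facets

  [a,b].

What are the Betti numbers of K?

b_0 = 1, b_1 = 0.

Fix the vertex order a < b and write every simplex with vertices in increasing order. Then dim K = 1 and the simplices of K are:

  0-simplices (2): a, b
  1-simplices (1): ab

giving chain groups C_0 ≅ Z^2, C_1 ≅ Z^1.

The boundary map ∂_1: C_1 → C_0 is given by ∂[p,q] = [q] − [p].
This gives a 2×1 integer matrix of rank 1; reducing to Smith normal form yields diagonal entries (1).

Computing H_k = (kernel of ∂_k) / (image of ∂_{k+1}):

  H_0: rank C_0 − rank ∂_1 = 2 − 1 = 1, and the invariant factors of ∂_1 are all 1, so H_0 ≅ Z.
  H_1: rank ker ∂_1 − rank ∂_2 = (1 − 1) − 0 = 0, and there is no ∂_2, so H_1 ≅ 0.

(K is a triangulation of the 1-simplex.)

Hence the Betti numbers are b_0 = 1, b_1 = 0.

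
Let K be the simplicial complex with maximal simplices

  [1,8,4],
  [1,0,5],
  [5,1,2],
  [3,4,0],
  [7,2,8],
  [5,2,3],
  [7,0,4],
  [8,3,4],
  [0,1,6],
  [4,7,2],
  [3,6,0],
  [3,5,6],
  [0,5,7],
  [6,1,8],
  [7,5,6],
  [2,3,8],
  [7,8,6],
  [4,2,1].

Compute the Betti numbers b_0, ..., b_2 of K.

b_0 = 1, b_1 = 1, b_2 = 0.

Take the total order 0 < 1 < 2 < 3 < 4 < 5 < 6 < 7 < 8 on the vertex set. Then K (dimension 2) consists of the simplices:

  0-simplices (9): [0], [1], [2], [3], [4], [5], [6], [7], [8]
  1-simplices (27): (27 of them)
  2-simplices (18): [0,1,5], [0,1,6], [0,3,4], [0,3,6], [0,4,7], [0,5,7], [1,2,4], [1,2,5], [1,4,8], [1,6,8], [2,3,5], [2,3,8], [2,4,7], [2,7,8], [3,4,8], [3,5,6], [5,6,7], [6,7,8]

Hence C_0 ≅ Z^9, C_1 ≅ Z^27, C_2 ≅ Z^18.

The boundary map ∂_1: C_1 → C_0 is given by ∂[p,q] = [q] − [p].
As a 9×27 matrix over Z this has rank 8, with invariant factors (1,1,1,1,1,1,1,1).

The boundary map ∂_2: C_2 → C_1 maps a triangle to the signed sum of its edges. For instance
  ∂[0,1,5] = [1,5] − [0,5] + [0,1],
  ∂[0,3,4] = [3,4] − [0,4] + [0,3].
This gives a 27×18 integer matrix of rank 18; reducing to Smith normal form yields diagonal entries (1,1,1,1,1,1,1,1,1,1,1,1,1,1,1,1,1,2).

Reading off H_k = ker ∂_k / im ∂_{k+1}:

  H_0: rank C_0 − rank ∂_1 = 9 − 8 = 1, and the invariant factors of ∂_1 are all 1, so H_0 ≅ Z.
  H_1: rank ker ∂_1 − rank ∂_2 = (27 − 8) − 18 = 1, and ∂_2 has invariant factor 2 > 1, so H_1 ≅ Z ⊕ Z_2.
  H_2: rank ker ∂_2 − rank ∂_3 = (18 − 18) − 0 = 0, and there is no ∂_3, so H_2 ≅ 0.

Hence the Betti numbers are b_0 = 1, b_1 = 1, b_2 = 0.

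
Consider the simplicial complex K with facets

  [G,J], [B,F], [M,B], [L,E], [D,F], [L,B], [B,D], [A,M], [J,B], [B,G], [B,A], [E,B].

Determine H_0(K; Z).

K has 9 vertices, 12 edges.
rank ∂_0 = 0, rank ∂_1 = 8 ⇒ b_0 = 9 − 0 − 8 = 1; all invariant factors of ∂_1 are 1 so no torsion. So H_0 = Z.

H_0 = Z.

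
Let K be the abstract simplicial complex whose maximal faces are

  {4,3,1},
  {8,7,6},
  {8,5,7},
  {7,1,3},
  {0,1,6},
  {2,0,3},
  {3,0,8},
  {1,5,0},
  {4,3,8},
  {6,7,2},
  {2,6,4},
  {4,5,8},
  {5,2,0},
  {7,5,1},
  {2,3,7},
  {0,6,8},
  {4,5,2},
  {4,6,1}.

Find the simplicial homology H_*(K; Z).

Fix the vertex order 0 < 1 < 2 < 3 < 4 < 5 < 6 < 7 < 8 and write every simplex with vertices in increasing order. Then dim K = 2 and the simplices of K are:

  0-simplices (9): [0], [1], [2], [3], [4], [5], [6], [7], [8]
  1-simplices (27): (27 of them)
  2-simplices (18): [0,1,5], [0,1,6], [0,2,3], [0,2,5], [0,3,8], [0,6,8], [1,3,4], [1,3,7], [1,4,6], [1,5,7], [2,3,7], [2,4,5], [2,4,6], [2,6,7], [3,4,8], [4,5,8], [5,7,8], [6,7,8]

giving chain groups C_0 ≅ Z^9, C_1 ≅ Z^27, C_2 ≅ Z^18.

Boundary ∂_1: C_1 → C_0 sends each edge [p,q] (with p < q) to q − p.
The 9×27 boundary matrix has rank 8 and Smith normal form diag(1,1,1,1,1,1,1,1).

The boundary map ∂_2: C_2 → C_1 sends each 2-simplex [p,q,r] to [q,r] − [p,r] + [p,q]. For instance
  ∂[2,4,5] = [4,5] − [2,5] + [2,4],
  ∂[0,1,6] = [1,6] − [0,6] + [0,1].
As a 27×18 matrix over Z this has rank 17, with invariant factors (1,1,1,1,1,1,1,1,1,1,1,1,1,1,1,1,1).

Now H_k = ker ∂_k / im ∂_{k+1}, so:

  H_0: rank C_0 − rank ∂_1 = 9 − 8 = 1, and the invariant factors of ∂_1 are all 1, so H_0 ≅ Z.
  H_1: rank ker ∂_1 − rank ∂_2 = (27 − 8) − 17 = 2, and the invariant factors of ∂_2 are all 1, so H_1 ≅ Z^2.
  H_2: rank ker ∂_2 − rank ∂_3 = (18 − 17) − 0 = 1, and there is no ∂_3, so H_2 ≅ Z.

(K is a triangulation of the torus T^2.)

H_0 ≅ Z,  H_1 ≅ Z^2,  H_2 ≅ Z.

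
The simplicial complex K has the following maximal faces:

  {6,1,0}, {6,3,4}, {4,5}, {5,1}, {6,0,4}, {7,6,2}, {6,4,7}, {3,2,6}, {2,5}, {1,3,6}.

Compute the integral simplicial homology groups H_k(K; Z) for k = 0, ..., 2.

Fix the vertex order 0 < 1 < 2 < 3 < 4 < 5 < 6 < 7 and write every simplex with vertices in increasing order. Then dim K = 2 and the simplices of K are:

  0-simplices (8): [0], [1], [2], [3], [4], [5], [6], [7]
  1-simplices (16): [0,1], [0,4], [0,6], [1,3], [1,5], [1,6], [2,3], [2,5], [2,6], [2,7], [3,4], [3,6], [4,5], [4,6], [4,7], [6,7]
  2-simplices (7): [0,1,6], [0,4,6], [1,3,6], [2,3,6], [2,6,7], [3,4,6], [4,6,7]

so the chain groups are C_0 ≅ Z^8, C_1 ≅ Z^16, C_2 ≅ Z^7.

Boundary ∂_1: C_1 → C_0 maps an edge to its endpoints' difference, ∂[p,q] = q − p.
This gives a 8×16 integer matrix of rank 7; reducing to Smith normal form yields diagonal entries (1,1,1,1,1,1,1).

∂_2: C_2 → C_1 maps a triangle to the signed sum of its edges. For instance
  ∂[2,6,7] = [6,7] − [2,7] + [2,6],
  ∂[0,4,6] = [4,6] − [0,6] + [0,4].
As a 16×7 matrix over Z this has rank 7, with invariant factors (1,1,1,1,1,1,1).

Reading off H_k = ker ∂_k / im ∂_{k+1}:

  H_0: rank C_0 − rank ∂_1 = 8 − 7 = 1, and the invariant factors of ∂_1 are all 1, so H_0 = Z.
  H_1: rank ker ∂_1 − rank ∂_2 = (16 − 7) − 7 = 2, and the invariant factors of ∂_2 are all 1, so H_1 = Z^2.
  H_2: rank ker ∂_2 − rank ∂_3 = (7 − 7) − 0 = 0, and there is no ∂_3, so H_2 = 0.

H_0 ≅ Z,  H_1 ≅ Z^2,  H_2 = 0.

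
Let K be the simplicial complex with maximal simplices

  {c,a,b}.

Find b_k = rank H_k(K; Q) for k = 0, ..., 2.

b_0 = 1, b_1 = 0, b_2 = 0.

Fix the vertex order a < b < c and write every simplex with vertices in increasing order. Then dim K = 2 and the simplices of K are:

  0-simplices (3): a, b, c
  1-simplices (3): ab, ac, bc
  2-simplices (1): abc

giving chain groups C_0 ≅ Z^3, C_1 ≅ Z^3, C_2 ≅ Z^1.

∂_1: C_1 → C_0 sends each edge [p,q] (with p < q) to q − p. For instance
  ∂ac = c − a.
As a 3×3 matrix over Z this has rank 2, with invariant factors (1,1).

Boundary ∂_2: C_2 → C_1 acts by ∂[p,q,r] = [q,r] − [p,r] + [p,q]. For instance
  ∂abc = bc − ac + ab.
The resulting 3×1 matrix has rank 1, and its Smith normal form has invariant factors (1).

Reading off H_k = ker ∂_k / im ∂_{k+1}:

  H_0: rank C_0 − rank ∂_1 = 3 − 2 = 1, and the invariant factors of ∂_1 are all 1, so H_0 = Z.
  H_1: rank ker ∂_1 − rank ∂_2 = (3 − 2) − 1 = 0, and the invariant factors of ∂_2 are all 1, so H_1 = 0.
  H_2: rank ker ∂_2 − rank ∂_3 = (1 − 1) − 0 = 0, and there is no ∂_3, so H_2 = 0.

As a check, the Euler characteristic is 3 − 3 + 1 = 1, which agrees with 1 − 0 + 0 = 1.

Hence the Betti numbers are b_0 = 1, b_1 = 0, b_2 = 0.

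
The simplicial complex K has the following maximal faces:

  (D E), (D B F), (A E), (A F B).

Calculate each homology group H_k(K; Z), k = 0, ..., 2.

H_0 ≅ Z,  H_1 ≅ Z,  H_2 = 0.

Fix the vertex order A < B < D < E < F and write every simplex with vertices in increasing order. Then dim K = 2 and the simplices of K are:

  0-simplices (5): A, B, D, E, F
  1-simplices (7): AB, AE, AF, BD, BF, DE, DF
  2-simplices (2): ABF, BDF

Hence C_0 ≅ Z^5, C_1 ≅ Z^7, C_2 ≅ Z^2.

The boundary map ∂_1: C_1 → C_0 is given by ∂[p,q] = [q] − [p].
The resulting 5×7 matrix has rank 4, and its Smith normal form has invariant factors (1,1,1,1).

Boundary ∂_2: C_2 → C_1 sends each 2-simplex [p,q,r] to [q,r] − [p,r] + [p,q]. For instance
  ∂ABF = BF − AF + AB,
  ∂BDF = DF − BF + BD.
As a 7×2 matrix over Z this has rank 2, with invariant factors (1,1).

Now H_k = ker ∂_k / im ∂_{k+1}, so:

  H_0: rank C_0 − rank ∂_1 = 5 − 4 = 1, and the invariant factors of ∂_1 are all 1, so H_0 ≅ Z.
  H_1: rank ker ∂_1 − rank ∂_2 = (7 − 4) − 2 = 1, and the invariant factors of ∂_2 are all 1, so H_1 ≅ Z.
  H_2: rank ker ∂_2 − rank ∂_3 = (2 − 2) − 0 = 0, and there is no ∂_3, so H_2 ≅ 0.

As a check, the Euler characteristic is 5 − 7 + 2 = 0, which agrees with 1 − 1 + 0 = 0.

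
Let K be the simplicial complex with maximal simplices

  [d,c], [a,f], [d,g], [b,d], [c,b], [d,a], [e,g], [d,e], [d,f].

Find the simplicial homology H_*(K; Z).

H_0 ≅ Z,  H_1 ≅ Z^3.

Fix the vertex order a < b < c < d < e < f < g and write every simplex with vertices in increasing order. Then dim K = 1 and the simplices of K are:

  0-simplices (7): a, b, c, d, e, f, g
  1-simplices (9): ad, af, bc, bd, cd, de, df, dg, eg

Hence C_0 ≅ Z^7, C_1 ≅ Z^9.

∂_1: C_1 → C_0 is given by ∂[p,q] = [q] − [p].
The 7×9 boundary matrix has rank 6 and Smith normal form diag(1,1,1,1,1,1).

Computing H_k = (kernel of ∂_k) / (image of ∂_{k+1}):

  H_0: rank C_0 − rank ∂_1 = 7 − 6 = 1, and the invariant factors of ∂_1 are all 1, so H_0 ≅ Z.
  H_1: rank ker ∂_1 − rank ∂_2 = (9 − 6) − 0 = 3, and there is no ∂_2, so H_1 ≅ Z^3.

As a check, the Euler characteristic is 7 − 9 = -2, which agrees with 1 − 3 = -2.
(K is a triangulation of a wedge of 3 circles.)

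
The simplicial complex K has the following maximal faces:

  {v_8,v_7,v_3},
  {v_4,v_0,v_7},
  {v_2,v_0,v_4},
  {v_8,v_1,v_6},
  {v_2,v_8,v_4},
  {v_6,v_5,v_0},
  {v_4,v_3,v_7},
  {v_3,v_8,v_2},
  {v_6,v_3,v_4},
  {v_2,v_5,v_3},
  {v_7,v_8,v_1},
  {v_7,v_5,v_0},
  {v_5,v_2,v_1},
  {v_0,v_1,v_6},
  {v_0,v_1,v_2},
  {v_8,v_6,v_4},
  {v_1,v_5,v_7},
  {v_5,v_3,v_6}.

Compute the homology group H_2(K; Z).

We work with the vertex ordering v_0 < v_1 < v_2 < v_3 < v_4 < v_5 < v_6 < v_7 < v_8. The simplices of K, each written with vertices in increasing order, are:

  0-simplices (9): [v_0], [v_1], [v_2], [v_3], [v_4], [v_5], [v_6], [v_7], [v_8]
  1-simplices (27): (27 of them)
  2-simplices (18): (18 of them)

so the chain groups are C_0 ≅ Z^9, C_1 ≅ Z^27, C_2 ≅ Z^18.

∂_1: C_1 → C_0 is given by ∂[p,q] = [q] − [p].
The 9×27 boundary matrix has rank 8 and Smith normal form diag(1,1,1,1,1,1,1,1).

∂_2: C_2 → C_1 maps a triangle to the signed sum of its edges. For instance
  ∂[v_0,v_4,v_7] = [v_4,v_7] − [v_0,v_7] + [v_0,v_4],
  ∂[v_0,v_5,v_7] = [v_5,v_7] − [v_0,v_7] + [v_0,v_5].
As a 27×18 matrix over Z this has rank 18, with invariant factors (1,1,1,1,1,1,1,1,1,1,1,1,1,1,1,1,1,2).

Reading off H_k = ker ∂_k / im ∂_{k+1}:

  H_2: rank ker ∂_2 − rank ∂_3 = (18 − 18) − 0 = 0, and there is no ∂_3, so H_2 ≅ 0.

H_2 = 0.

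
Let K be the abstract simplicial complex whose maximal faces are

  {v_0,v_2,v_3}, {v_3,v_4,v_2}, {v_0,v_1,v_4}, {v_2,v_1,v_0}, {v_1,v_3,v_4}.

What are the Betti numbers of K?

b_0 = 1, b_1 = 1, b_2 = 0.

K has 5 vertices, 10 edges, 5 triangles.
rank ∂_0 = 0, rank ∂_1 = 4 ⇒ b_0 = 5 − 0 − 4 = 1; all invariant factors of ∂_1 are 1 so no torsion. So H_0 = Z.
rank ∂_1 = 4, rank ∂_2 = 5 ⇒ b_1 = 10 − 4 − 5 = 1; all invariant factors of ∂_2 are 1 so no torsion. So H_1 = Z.
rank ∂_2 = 5, rank ∂_3 = 0 ⇒ b_2 = 5 − 5 − 0 = 0. So H_2 = 0.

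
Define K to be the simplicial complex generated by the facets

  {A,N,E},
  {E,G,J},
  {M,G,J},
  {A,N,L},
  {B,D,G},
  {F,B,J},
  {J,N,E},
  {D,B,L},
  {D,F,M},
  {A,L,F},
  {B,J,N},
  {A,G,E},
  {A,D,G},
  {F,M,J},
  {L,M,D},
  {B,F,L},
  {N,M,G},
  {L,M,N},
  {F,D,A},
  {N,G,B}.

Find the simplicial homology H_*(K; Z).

H_0 ≅ Z,  H_1 ≅ Z ⊕ Z/2,  H_2 = 0.

Take the total order A < B < D < E < F < G < J < L < M < N on the vertex set. Then K (dimension 2) consists of the simplices:

  0-simplices (10): A, B, D, E, F, G, J, L, M, N
  1-simplices (30): AD, AE, AF, AG, AL, AN, BD, BF, BG, BJ, BL, BN, DF, DG, DL, DM, EG, EJ, EN, FJ, FL, FM, GJ, GM, GN, JM, JN, LM, LN, MN
  2-simplices (20): ADF, ADG, AEG, AEN, AFL, ALN, BDG, BDL, BFJ, BFL, BGN, BJN, DFM, DLM, EGJ, EJN, FJM, GJM, GMN, LMN

giving chain groups C_0 ≅ Z^10, C_1 ≅ Z^30, C_2 ≅ Z^20.

The boundary map ∂_1: C_1 → C_0 maps an edge to its endpoints' difference, ∂[p,q] = q − p.
The resulting 10×30 matrix has rank 9, and its Smith normal form has invariant factors (1,1,1,1,1,1,1,1,1).

The boundary map ∂_2: C_2 → C_1 maps a triangle to the signed sum of its edges. For instance
  ∂GJM = JM − GM + GJ,
  ∂EGJ = GJ − EJ + EG.
The 30×20 boundary matrix has rank 20 and Smith normal form diag(1,1,1,1,1,1,1,1,1,1,1,1,1,1,1,1,1,1,1,2).

Computing H_k = (kernel of ∂_k) / (image of ∂_{k+1}):

  H_0: rank C_0 − rank ∂_1 = 10 − 9 = 1, and the invariant factors of ∂_1 are all 1, so H_0 ≅ Z.
  H_1: rank ker ∂_1 − rank ∂_2 = (30 − 9) − 20 = 1, and ∂_2 has invariant factor 2 > 1, so H_1 ≅ Z ⊕ Z/2.
  H_2: rank ker ∂_2 − rank ∂_3 = (20 − 20) − 0 = 0, and there is no ∂_3, so H_2 ≅ 0.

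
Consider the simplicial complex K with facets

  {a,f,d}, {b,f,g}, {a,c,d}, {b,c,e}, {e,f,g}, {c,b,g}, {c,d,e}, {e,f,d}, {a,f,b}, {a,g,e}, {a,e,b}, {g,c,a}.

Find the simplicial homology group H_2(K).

H_2 = 0.

We work with the vertex ordering a < b < c < d < e < f < g. The simplices of K, each written with vertices in increasing order, are:

  0-simplices (7): a, b, c, d, e, f, g
  1-simplices (18): ab, ac, ad, ae, af, ag, bc, be, bf, bg, cd, ce, cg, de, df, ef, eg, fg
  2-simplices (12): abe, abf, acd, acg, adf, aeg, bce, bcg, bfg, cde, def, efg

so the chain groups are C_0 ≅ Z^7, C_1 ≅ Z^18, C_2 ≅ Z^12.

∂_1: C_1 → C_0 sends each edge [p,q] (with p < q) to q − p.
The 7×18 boundary matrix has rank 6 and Smith normal form diag(1,1,1,1,1,1).

The boundary map ∂_2: C_2 → C_1 maps a triangle to the signed sum of its edges. For instance
  ∂abf = bf − af + ab,
  ∂bfg = fg − bg + bf.
The 18×12 boundary matrix has rank 12 and Smith normal form diag(1,1,1,1,1,1,1,1,1,1,1,2).

Reading off H_k = ker ∂_k / im ∂_{k+1}:

  H_2: rank ker ∂_2 − rank ∂_3 = (12 − 12) − 0 = 0, and there is no ∂_3, so H_2 ≅ 0.

(K is a triangulation of the real projective plane RP^2.)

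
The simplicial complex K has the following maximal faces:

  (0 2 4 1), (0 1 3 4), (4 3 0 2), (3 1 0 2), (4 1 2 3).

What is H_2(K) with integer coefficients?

Take the total order 0 < 1 < 2 < 3 < 4 on the vertex set. Then K (dimension 3) consists of the simplices:

  0-simplices (5): [0], [1], [2], [3], [4]
  1-simplices (10): [0,1], [0,2], [0,3], [0,4], [1,2], [1,3], [1,4], [2,3], [2,4], [3,4]
  2-simplices (10): [0,1,2], [0,1,3], [0,1,4], [0,2,3], [0,2,4], [0,3,4], [1,2,3], [1,2,4], [1,3,4], [2,3,4]
  3-simplices (5): [0,1,2,3], [0,1,2,4], [0,1,3,4], [0,2,3,4], [1,2,3,4]

Hence C_0 ≅ Z^5, C_1 ≅ Z^10, C_2 ≅ Z^10, C_3 ≅ Z^5.

∂_1: C_1 → C_0 maps an edge to its endpoints' difference, ∂[p,q] = q − p.
The 5×10 boundary matrix has rank 4 and Smith normal form diag(1,1,1,1).

The boundary map ∂_2: C_2 → C_1 sends each 2-simplex [p,q,r] to [q,r] − [p,r] + [p,q]. For instance
  ∂[2,3,4] = [3,4] − [2,4] + [2,3],
  ∂[0,3,4] = [3,4] − [0,4] + [0,3].
As a 10×10 matrix over Z this has rank 6, with invariant factors (1,1,1,1,1,1).

∂_3: C_3 → C_2 sends each 3-simplex σ to the alternating sum Σ_i (−1)^i (σ with its i-th vertex removed). For instance
  ∂[0,2,3,4] = [2,3,4] − [0,3,4] + [0,2,4] − [0,2,3],
  ∂[0,1,2,4] = [1,2,4] − [0,2,4] + [0,1,4] − [0,1,2].
The 10×5 boundary matrix has rank 4 and Smith normal form diag(1,1,1,1).

Now H_k = ker ∂_k / im ∂_{k+1}, so:

  H_2: rank ker ∂_2 − rank ∂_3 = (10 − 6) − 4 = 0, and the invariant factors of ∂_3 are all 1, so H_2 = 0.

H_2 = 0.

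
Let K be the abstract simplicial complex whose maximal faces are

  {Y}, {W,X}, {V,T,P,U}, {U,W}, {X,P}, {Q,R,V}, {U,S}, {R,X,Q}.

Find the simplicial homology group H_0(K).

We work with the vertex ordering P < Q < R < S < T < U < V < W < X < Y. The simplices of K, each written with vertices in increasing order, are:

  0-simplices (10): P, Q, R, S, T, U, V, W, X, Y
  1-simplices (15): PT, PU, PV, PX, QR, QV, QX, RV, RX, SU, TU, TV, UV, UW, WX
  2-simplices (6): PTU, PTV, PUV, QRV, QRX, TUV
  3-simplices (1): PTUV

so the chain groups are C_0 ≅ Z^10, C_1 ≅ Z^15, C_2 ≅ Z^6, C_3 ≅ Z^1.

The boundary map ∂_1: C_1 → C_0 maps an edge to its endpoints' difference, ∂[p,q] = q − p.
This gives a 10×15 integer matrix of rank 8; reducing to Smith normal form yields diagonal entries (1,1,1,1,1,1,1,1).

∂_2: C_2 → C_1 sends each 2-simplex [p,q,r] to [q,r] − [p,r] + [p,q]. For instance
  ∂PTU = TU − PU + PT,
  ∂PUV = UV − PV + PU.
The resulting 15×6 matrix has rank 5, and its Smith normal form has invariant factors (1,1,1,1,1).

The boundary map ∂_3: C_3 → C_2 sends each 3-simplex σ to the alternating sum Σ_i (−1)^i (σ with its i-th vertex removed). For instance
  ∂PTUV = TUV − PUV + PTV − PTU.
As a 6×1 matrix over Z this has rank 1, with invariant factors (1).

From H_k ≅ ker(∂_k) / im(∂_{k+1}) we obtain:

  H_0: rank C_0 − rank ∂_1 = 10 − 8 = 2, and the invariant factors of ∂_1 are all 1, so H_0 = Z^2.

H_0 ≅ Z^2.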